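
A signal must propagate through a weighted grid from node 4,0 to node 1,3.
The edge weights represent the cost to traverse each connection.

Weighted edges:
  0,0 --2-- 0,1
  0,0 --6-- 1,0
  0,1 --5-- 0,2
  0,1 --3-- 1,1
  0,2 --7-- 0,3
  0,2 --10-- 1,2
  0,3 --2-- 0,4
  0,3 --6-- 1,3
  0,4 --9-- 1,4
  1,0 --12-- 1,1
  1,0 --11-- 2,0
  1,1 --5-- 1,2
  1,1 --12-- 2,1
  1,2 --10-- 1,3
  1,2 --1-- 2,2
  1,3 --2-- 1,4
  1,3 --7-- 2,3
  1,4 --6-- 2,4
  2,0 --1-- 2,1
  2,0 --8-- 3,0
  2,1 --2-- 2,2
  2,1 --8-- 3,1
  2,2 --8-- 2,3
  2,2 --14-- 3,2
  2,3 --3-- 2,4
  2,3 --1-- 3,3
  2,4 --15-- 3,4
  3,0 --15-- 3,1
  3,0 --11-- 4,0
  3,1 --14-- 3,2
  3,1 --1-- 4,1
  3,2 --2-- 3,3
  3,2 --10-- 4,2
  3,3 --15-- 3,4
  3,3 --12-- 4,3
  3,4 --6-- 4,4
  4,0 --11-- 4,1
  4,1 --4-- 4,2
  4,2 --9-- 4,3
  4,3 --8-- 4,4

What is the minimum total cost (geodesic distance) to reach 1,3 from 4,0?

Shortest path: 4,0 → 4,1 → 3,1 → 2,1 → 2,2 → 1,2 → 1,3, total weight = 33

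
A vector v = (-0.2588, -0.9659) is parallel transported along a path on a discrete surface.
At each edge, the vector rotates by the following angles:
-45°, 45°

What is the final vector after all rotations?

Total rotation: (-45°) + 45° = 0°. Final vector: (-0.2588, -0.9659)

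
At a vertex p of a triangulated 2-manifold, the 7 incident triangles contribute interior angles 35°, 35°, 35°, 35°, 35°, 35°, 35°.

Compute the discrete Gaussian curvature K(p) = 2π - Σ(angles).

Sum of angles = 245°. K = 360° - 245° = 115° = 23π/36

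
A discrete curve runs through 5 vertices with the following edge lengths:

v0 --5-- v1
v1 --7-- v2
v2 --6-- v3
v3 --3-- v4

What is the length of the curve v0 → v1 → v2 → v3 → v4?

Arc length = 5 + 7 + 6 + 3 = 21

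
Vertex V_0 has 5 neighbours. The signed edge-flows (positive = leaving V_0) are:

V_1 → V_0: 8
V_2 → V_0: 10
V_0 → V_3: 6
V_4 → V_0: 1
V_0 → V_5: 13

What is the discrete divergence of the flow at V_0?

Divergence = sum of outgoing flows = (-8) + (-10) + 6 + (-1) + 13 = 0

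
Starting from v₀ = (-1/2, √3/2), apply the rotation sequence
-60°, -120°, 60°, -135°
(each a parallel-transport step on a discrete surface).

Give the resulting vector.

Total rotation: (-60°) + (-120°) + 60° + (-135°) = -255° ≡ 105° (mod 360°). Final vector: (-0.7071, -0.7071)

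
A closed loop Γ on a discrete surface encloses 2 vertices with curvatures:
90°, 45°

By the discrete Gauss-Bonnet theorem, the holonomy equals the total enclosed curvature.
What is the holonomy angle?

Holonomy = total enclosed curvature = 90° + 45° = 135°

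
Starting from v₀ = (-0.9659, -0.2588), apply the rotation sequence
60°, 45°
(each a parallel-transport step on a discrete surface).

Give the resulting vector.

Total rotation: 60° + 45° = 105°. Final vector: (0.5000, -0.8660)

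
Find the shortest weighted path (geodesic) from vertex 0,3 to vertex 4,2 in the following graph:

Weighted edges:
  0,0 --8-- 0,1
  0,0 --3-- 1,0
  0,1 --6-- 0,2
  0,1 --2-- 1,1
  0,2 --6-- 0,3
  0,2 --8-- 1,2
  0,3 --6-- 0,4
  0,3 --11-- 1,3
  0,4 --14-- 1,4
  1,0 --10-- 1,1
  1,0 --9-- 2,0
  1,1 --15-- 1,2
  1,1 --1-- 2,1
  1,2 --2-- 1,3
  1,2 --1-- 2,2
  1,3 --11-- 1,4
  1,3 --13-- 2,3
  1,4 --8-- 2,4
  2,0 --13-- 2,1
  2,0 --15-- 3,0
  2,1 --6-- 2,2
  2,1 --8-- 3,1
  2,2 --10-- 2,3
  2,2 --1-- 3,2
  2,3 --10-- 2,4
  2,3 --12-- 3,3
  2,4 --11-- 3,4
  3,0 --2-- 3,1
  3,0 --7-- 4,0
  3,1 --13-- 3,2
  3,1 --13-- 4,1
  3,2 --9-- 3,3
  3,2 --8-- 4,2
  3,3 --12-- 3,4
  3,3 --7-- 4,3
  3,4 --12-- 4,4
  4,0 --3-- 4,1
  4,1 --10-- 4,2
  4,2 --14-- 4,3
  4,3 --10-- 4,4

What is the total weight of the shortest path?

Shortest path: 0,3 → 1,3 → 1,2 → 2,2 → 3,2 → 4,2, total weight = 23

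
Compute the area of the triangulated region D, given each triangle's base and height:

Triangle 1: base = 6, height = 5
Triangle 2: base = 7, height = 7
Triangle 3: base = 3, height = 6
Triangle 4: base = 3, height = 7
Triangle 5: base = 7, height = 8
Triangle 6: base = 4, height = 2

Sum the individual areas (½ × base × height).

(1/2)×6×5 + (1/2)×7×7 + (1/2)×3×6 + (1/2)×3×7 + (1/2)×7×8 + (1/2)×4×2 = 91.0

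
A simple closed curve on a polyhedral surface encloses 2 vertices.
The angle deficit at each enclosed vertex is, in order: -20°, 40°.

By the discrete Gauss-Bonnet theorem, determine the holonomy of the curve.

Holonomy = total enclosed curvature = (-20°) + 40° = 20°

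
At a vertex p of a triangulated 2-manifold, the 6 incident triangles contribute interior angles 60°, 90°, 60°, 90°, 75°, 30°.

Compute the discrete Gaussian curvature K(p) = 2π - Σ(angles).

Sum of angles = 405°. K = 360° - 405° = -45°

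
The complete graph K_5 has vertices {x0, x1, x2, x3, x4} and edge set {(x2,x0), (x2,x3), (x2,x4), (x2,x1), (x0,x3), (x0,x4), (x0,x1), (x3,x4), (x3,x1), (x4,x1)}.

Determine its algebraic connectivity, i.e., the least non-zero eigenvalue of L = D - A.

For the complete graph K_n, L = nI − J (J = all-ones matrix). J has eigenvalues n (once, eigenvector 𝟙) and 0 (multiplicity n−1), so L has eigenvalues 0 (once) and n (multiplicity n−1). Here n = 5: eigenvalue 0 once and 5 with multiplicity 4.
Laplacian eigenvalues: [0.0, 5.0, 5.0, 5.0, 5.0]. Algebraic connectivity (smallest non-zero eigenvalue) = 5.0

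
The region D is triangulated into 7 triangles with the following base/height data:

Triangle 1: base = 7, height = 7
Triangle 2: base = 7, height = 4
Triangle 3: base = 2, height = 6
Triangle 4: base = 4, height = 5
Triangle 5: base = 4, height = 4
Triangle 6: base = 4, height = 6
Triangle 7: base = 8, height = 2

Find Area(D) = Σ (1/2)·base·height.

(1/2)×7×7 + (1/2)×7×4 + (1/2)×2×6 + (1/2)×4×5 + (1/2)×4×4 + (1/2)×4×6 + (1/2)×8×2 = 82.5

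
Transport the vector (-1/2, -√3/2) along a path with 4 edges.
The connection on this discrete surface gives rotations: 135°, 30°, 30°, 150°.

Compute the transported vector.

Total rotation: 135° + 30° + 30° + 150° = 345° ≡ -15° (mod 360°). Final vector: (-0.7071, -0.7071)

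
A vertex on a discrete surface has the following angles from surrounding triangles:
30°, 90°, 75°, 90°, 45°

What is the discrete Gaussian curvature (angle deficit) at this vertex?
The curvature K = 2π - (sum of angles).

Sum of angles = 330°. K = 360° - 330° = 30° = π/6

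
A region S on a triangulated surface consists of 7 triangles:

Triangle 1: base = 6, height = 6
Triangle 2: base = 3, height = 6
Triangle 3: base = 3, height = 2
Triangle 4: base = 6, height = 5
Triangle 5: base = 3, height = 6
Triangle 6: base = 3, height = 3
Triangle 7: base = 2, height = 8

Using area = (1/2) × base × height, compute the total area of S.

(1/2)×6×6 + (1/2)×3×6 + (1/2)×3×2 + (1/2)×6×5 + (1/2)×3×6 + (1/2)×3×3 + (1/2)×2×8 = 66.5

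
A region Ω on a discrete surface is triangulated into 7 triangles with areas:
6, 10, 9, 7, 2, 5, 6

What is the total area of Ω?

6 + 10 + 9 + 7 + 2 + 5 + 6 = 45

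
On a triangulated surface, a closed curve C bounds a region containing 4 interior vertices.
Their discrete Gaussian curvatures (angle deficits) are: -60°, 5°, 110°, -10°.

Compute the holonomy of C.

Holonomy = total enclosed curvature = (-60°) + 5° + 110° + (-10°) = 45°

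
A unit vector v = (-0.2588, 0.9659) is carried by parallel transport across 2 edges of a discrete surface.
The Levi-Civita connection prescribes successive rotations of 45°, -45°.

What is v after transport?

Total rotation: 45° + (-45°) = 0°. Final vector: (-0.2588, 0.9659)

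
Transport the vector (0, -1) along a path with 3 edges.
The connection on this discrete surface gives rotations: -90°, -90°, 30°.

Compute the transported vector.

Total rotation: (-90°) + (-90°) + 30° = -150°. Final vector: (-0.5000, 0.8660)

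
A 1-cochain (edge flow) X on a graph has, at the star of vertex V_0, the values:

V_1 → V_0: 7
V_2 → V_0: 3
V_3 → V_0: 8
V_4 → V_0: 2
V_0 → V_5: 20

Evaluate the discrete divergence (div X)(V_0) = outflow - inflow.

Divergence = sum of outgoing flows = (-7) + (-3) + (-8) + (-2) + 20 = 0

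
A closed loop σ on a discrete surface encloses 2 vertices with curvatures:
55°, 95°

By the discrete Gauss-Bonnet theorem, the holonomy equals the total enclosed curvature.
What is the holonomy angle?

Holonomy = total enclosed curvature = 55° + 95° = 150°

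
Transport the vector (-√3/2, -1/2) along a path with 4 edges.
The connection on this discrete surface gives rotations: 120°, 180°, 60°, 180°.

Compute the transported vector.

Total rotation: 120° + 180° + 60° + 180° = 540° ≡ 180° (mod 360°). Final vector: (0.8660, 0.5000)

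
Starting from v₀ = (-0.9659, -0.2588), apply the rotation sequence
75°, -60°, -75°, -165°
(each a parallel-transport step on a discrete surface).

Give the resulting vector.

Total rotation: 75° + (-60°) + (-75°) + (-165°) = -225° ≡ 135° (mod 360°). Final vector: (0.8660, -0.5000)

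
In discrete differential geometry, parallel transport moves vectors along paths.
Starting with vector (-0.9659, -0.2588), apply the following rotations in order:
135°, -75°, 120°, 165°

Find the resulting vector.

Total rotation: 135° + (-75°) + 120° + 165° = 345° ≡ -15° (mod 360°). Final vector: (-1, 0)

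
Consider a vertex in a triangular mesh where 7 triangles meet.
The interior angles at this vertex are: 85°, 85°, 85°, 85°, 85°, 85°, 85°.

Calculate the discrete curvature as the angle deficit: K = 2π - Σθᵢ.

Sum of angles = 595°. K = 360° - 595° = -235°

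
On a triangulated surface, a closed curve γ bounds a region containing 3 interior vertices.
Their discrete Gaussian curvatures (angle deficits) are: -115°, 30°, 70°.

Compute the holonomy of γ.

Holonomy = total enclosed curvature = (-115°) + 30° + 70° = -15°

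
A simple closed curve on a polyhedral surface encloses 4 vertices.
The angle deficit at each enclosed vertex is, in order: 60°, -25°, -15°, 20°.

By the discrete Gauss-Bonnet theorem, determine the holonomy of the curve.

Holonomy = total enclosed curvature = 60° + (-25°) + (-15°) + 20° = 40°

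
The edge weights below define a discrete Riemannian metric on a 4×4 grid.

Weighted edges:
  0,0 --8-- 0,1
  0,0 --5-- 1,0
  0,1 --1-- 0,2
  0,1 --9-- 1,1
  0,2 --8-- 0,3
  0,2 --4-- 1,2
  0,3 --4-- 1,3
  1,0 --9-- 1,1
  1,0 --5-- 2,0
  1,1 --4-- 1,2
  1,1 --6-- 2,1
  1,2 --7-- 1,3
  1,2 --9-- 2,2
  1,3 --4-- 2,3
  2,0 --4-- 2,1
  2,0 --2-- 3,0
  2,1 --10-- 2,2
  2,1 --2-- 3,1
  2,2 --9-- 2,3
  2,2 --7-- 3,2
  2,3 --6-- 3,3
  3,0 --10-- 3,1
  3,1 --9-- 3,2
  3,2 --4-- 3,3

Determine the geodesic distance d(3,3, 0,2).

Shortest path: 3,3 → 2,3 → 1,3 → 1,2 → 0,2, total weight = 21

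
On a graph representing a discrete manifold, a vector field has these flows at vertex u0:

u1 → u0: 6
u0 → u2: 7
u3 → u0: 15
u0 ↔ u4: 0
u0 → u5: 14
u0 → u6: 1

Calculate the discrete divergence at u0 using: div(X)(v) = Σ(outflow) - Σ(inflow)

Divergence = sum of outgoing flows = (-6) + 7 + (-15) + 0 + 14 + 1 = 1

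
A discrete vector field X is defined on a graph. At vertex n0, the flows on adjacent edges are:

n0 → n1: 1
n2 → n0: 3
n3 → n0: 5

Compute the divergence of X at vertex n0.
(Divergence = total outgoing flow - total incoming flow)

Divergence = sum of outgoing flows = 1 + (-3) + (-5) = -7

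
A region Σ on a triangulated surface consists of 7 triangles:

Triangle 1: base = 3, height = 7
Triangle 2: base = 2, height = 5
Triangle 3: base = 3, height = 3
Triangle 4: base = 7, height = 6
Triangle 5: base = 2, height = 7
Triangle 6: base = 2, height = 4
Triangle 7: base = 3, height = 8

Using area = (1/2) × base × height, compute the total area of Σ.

(1/2)×3×7 + (1/2)×2×5 + (1/2)×3×3 + (1/2)×7×6 + (1/2)×2×7 + (1/2)×2×4 + (1/2)×3×8 = 64.0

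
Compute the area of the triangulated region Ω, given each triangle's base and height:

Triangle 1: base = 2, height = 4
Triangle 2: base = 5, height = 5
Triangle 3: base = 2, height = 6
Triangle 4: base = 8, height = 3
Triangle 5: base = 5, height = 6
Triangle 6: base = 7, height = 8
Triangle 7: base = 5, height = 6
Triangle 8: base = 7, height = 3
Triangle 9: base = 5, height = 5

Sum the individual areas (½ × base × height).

(1/2)×2×4 + (1/2)×5×5 + (1/2)×2×6 + (1/2)×8×3 + (1/2)×5×6 + (1/2)×7×8 + (1/2)×5×6 + (1/2)×7×3 + (1/2)×5×5 = 115.5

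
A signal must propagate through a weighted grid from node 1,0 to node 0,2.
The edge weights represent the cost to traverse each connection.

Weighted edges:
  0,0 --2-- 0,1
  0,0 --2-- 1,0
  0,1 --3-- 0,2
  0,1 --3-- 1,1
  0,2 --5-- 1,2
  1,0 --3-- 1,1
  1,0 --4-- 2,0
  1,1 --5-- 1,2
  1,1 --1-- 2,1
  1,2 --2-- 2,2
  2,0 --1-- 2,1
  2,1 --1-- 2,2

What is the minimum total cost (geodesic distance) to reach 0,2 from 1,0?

Shortest path: 1,0 → 0,0 → 0,1 → 0,2, total weight = 7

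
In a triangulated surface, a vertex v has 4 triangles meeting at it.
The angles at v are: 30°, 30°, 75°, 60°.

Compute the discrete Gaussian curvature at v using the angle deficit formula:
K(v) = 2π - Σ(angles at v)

Sum of angles = 195°. K = 360° - 195° = 165° = 11π/12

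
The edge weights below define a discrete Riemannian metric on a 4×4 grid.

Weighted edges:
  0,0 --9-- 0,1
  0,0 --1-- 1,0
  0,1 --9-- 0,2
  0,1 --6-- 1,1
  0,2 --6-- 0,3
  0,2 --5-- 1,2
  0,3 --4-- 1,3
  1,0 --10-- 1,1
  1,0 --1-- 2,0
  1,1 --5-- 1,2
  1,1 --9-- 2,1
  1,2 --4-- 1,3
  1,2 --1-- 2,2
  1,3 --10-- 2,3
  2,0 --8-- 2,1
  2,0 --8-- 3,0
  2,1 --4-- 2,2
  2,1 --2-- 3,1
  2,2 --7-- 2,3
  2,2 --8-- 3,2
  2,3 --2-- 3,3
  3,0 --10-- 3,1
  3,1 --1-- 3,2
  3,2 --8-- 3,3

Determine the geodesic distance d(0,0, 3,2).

Shortest path: 0,0 → 1,0 → 2,0 → 2,1 → 3,1 → 3,2, total weight = 13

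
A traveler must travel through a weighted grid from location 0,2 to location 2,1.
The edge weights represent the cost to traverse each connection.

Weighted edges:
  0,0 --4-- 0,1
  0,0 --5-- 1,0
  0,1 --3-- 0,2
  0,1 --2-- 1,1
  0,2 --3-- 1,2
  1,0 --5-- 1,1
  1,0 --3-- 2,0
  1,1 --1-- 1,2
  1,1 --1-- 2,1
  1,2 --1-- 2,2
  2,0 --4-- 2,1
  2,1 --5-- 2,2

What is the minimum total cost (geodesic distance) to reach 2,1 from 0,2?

Shortest path: 0,2 → 1,2 → 1,1 → 2,1, total weight = 5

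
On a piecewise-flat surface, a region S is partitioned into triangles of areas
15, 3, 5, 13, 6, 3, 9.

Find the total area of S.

15 + 3 + 5 + 13 + 6 + 3 + 9 = 54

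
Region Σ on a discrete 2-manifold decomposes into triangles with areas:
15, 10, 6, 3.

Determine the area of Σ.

15 + 10 + 6 + 3 = 34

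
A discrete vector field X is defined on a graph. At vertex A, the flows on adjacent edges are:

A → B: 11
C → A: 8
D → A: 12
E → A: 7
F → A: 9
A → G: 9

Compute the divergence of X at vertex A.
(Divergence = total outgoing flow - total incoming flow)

Divergence = sum of outgoing flows = 11 + (-8) + (-12) + (-7) + (-9) + 9 = -16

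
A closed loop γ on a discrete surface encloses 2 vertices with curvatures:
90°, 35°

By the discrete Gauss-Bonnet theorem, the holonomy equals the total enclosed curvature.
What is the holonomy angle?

Holonomy = total enclosed curvature = 90° + 35° = 125°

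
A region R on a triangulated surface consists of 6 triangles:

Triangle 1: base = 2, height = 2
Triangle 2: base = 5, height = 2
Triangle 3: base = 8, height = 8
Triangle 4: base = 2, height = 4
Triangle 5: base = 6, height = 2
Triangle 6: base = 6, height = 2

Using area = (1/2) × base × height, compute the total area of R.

(1/2)×2×2 + (1/2)×5×2 + (1/2)×8×8 + (1/2)×2×4 + (1/2)×6×2 + (1/2)×6×2 = 55.0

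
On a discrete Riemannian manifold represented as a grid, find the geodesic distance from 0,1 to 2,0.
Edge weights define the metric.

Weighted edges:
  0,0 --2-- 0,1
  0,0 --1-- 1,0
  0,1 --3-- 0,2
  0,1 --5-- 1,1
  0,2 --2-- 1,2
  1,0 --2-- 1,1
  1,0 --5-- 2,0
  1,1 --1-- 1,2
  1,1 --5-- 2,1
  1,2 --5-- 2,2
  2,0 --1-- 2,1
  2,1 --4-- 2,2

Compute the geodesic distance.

Shortest path: 0,1 → 0,0 → 1,0 → 2,0, total weight = 8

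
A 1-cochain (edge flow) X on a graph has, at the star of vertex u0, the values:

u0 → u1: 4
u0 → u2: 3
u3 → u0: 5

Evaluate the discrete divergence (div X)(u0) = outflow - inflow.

Divergence = sum of outgoing flows = 4 + 3 + (-5) = 2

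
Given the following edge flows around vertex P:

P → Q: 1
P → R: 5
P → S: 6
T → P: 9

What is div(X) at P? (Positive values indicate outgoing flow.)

Divergence = sum of outgoing flows = 1 + 5 + 6 + (-9) = 3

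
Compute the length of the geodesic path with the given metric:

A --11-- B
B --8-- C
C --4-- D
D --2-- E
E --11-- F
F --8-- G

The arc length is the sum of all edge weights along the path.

Arc length = 11 + 8 + 4 + 2 + 11 + 8 = 44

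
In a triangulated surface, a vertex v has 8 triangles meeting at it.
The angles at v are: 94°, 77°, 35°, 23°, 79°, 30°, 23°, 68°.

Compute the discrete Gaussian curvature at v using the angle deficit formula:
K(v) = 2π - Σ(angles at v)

Sum of angles = 429°. K = 360° - 429° = -69° = -23π/60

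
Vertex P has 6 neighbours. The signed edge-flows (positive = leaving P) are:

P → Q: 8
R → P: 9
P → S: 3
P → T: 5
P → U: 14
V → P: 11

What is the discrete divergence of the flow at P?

Divergence = sum of outgoing flows = 8 + (-9) + 3 + 5 + 14 + (-11) = 10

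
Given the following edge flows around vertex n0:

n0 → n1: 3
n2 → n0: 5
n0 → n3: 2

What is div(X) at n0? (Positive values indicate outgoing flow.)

Divergence = sum of outgoing flows = 3 + (-5) + 2 = 0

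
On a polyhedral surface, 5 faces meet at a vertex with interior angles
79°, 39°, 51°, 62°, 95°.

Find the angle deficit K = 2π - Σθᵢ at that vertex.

Sum of angles = 326°. K = 360° - 326° = 34° = 17π/90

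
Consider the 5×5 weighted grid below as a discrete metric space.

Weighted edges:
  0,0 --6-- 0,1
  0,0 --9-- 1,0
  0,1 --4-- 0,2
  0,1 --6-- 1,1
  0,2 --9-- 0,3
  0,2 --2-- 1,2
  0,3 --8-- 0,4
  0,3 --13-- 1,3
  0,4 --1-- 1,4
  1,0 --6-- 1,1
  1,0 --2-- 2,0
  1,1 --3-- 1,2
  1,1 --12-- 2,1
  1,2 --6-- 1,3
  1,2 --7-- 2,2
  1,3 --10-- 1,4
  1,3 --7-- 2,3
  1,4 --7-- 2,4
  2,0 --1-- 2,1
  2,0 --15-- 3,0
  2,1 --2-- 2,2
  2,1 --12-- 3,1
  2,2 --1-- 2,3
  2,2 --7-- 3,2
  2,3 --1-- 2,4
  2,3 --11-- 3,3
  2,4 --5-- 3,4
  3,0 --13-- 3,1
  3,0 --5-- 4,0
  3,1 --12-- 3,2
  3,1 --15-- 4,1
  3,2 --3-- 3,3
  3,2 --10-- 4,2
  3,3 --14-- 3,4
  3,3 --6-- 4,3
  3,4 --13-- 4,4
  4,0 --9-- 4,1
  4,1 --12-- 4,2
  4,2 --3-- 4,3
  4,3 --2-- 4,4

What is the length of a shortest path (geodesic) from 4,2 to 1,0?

Shortest path: 4,2 → 3,2 → 2,2 → 2,1 → 2,0 → 1,0, total weight = 22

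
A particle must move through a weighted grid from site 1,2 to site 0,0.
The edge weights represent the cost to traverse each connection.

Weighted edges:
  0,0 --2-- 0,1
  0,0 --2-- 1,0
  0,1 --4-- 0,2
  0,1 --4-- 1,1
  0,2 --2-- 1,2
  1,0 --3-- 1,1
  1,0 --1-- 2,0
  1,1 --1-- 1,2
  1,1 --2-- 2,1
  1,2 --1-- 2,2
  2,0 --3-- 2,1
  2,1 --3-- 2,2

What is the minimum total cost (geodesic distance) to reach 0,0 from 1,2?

Shortest path: 1,2 → 1,1 → 1,0 → 0,0, total weight = 6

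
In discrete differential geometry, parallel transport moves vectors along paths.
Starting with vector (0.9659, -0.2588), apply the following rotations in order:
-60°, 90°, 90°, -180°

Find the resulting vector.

Total rotation: (-60°) + 90° + 90° + (-180°) = -60°. Final vector: (0.2588, -0.9659)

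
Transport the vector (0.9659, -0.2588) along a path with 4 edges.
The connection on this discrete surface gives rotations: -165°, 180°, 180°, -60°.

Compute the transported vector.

Total rotation: (-165°) + 180° + 180° + (-60°) = 135°. Final vector: (-0.5000, 0.8660)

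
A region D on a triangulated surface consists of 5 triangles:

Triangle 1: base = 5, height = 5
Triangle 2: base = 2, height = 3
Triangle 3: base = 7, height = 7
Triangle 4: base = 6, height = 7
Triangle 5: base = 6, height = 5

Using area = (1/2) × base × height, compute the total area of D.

(1/2)×5×5 + (1/2)×2×3 + (1/2)×7×7 + (1/2)×6×7 + (1/2)×6×5 = 76.0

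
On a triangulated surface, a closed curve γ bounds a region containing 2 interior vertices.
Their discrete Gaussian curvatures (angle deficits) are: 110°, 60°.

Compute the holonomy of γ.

Holonomy = total enclosed curvature = 110° + 60° = 170°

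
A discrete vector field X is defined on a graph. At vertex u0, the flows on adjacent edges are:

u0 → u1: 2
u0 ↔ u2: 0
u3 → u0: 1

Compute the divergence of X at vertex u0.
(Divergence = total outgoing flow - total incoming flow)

Divergence = sum of outgoing flows = 2 + 0 + (-1) = 1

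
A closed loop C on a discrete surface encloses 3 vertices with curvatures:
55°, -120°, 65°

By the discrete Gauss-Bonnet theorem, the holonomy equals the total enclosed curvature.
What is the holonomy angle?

Holonomy = total enclosed curvature = 55° + (-120°) + 65° = 0°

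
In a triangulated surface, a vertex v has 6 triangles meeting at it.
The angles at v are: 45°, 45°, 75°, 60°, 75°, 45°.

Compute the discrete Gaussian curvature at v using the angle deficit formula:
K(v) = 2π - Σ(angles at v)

Sum of angles = 345°. K = 360° - 345° = 15°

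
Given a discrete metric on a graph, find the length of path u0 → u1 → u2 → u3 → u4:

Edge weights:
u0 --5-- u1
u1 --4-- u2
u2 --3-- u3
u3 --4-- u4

Arc length = 5 + 4 + 3 + 4 = 16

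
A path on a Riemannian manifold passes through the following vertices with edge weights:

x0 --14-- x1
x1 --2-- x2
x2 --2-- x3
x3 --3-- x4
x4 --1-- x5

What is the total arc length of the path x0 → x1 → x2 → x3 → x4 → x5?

Arc length = 14 + 2 + 2 + 3 + 1 = 22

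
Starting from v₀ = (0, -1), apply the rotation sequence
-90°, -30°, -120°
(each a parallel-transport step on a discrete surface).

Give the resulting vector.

Total rotation: (-90°) + (-30°) + (-120°) = -240° ≡ 120° (mod 360°). Final vector: (0.8660, 0.5000)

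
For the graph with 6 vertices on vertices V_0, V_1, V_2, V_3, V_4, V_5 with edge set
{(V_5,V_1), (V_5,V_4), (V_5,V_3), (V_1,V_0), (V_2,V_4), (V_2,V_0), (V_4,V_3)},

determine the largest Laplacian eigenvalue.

Degrees: deg(V_0) = 2, deg(V_1) = 2, deg(V_2) = 2, deg(V_3) = 2, deg(V_4) = 3, deg(V_5) = 3.
L = D − A with rows/columns ordered (V_0, V_1, V_2, V_3, V_4, V_5):
  [ 2, -1, -1,  0,  0,  0]
  [-1,  2,  0,  0,  0, -1]
  [-1,  0,  2,  0, -1,  0]
  [ 0,  0,  0,  2, -1, -1]
  [ 0,  0, -1, -1,  3, -1]
  [ 0, -1,  0, -1, -1,  3]
Characteristic polynomial: det(λI − L) = λ(λ − 1)(λ² − 6λ + 7)(λ − 3)(λ − 4).
Roots: λ = 0; (λ − 1) = 0 ⇒ λ = 1; (λ² − 6λ + 7) = 0 ⇒ λ = 3 ± √2 ≈ 1.5858, 4.4142; (λ − 3) = 0 ⇒ λ = 3; (λ − 4) = 0 ⇒ λ = 4.
(Check: the roots sum (with multiplicity) to 14, matching trace L = Σdeg = 2·7 = 14.)
Laplacian eigenvalues: [0.0, 1.0, 1.5858, 3.0, 4.0, 4.4142]. Largest eigenvalue (spectral radius) = 4.4142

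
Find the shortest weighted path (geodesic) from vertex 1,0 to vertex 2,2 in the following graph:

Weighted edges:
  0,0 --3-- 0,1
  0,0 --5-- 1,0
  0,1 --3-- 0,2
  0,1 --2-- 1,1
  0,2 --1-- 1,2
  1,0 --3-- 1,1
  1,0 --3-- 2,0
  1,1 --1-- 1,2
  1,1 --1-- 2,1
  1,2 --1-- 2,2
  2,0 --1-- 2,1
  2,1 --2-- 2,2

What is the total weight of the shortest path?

Shortest path: 1,0 → 1,1 → 1,2 → 2,2, total weight = 5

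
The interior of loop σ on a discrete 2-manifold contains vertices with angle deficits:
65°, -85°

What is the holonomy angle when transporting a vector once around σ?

Holonomy = total enclosed curvature = 65° + (-85°) = -20°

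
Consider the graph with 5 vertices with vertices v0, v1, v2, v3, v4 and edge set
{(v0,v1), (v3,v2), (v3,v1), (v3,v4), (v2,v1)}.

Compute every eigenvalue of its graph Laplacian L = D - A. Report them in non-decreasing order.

Degrees: deg(v0) = 1, deg(v1) = 3, deg(v2) = 2, deg(v3) = 3, deg(v4) = 1.
L = D − A with rows/columns ordered (v0, v1, v2, v3, v4):
  [ 1, -1,  0,  0,  0]
  [-1,  3, -1, -1,  0]
  [ 0, -1,  2, -1,  0]
  [ 0, -1, -1,  3, -1]
  [ 0,  0,  0, -1,  1]
Characteristic polynomial: det(λI − L) = λ(λ² − 5λ + 3)(λ² − 5λ + 5).
Roots: λ = 0; (λ² − 5λ + 3) = 0 ⇒ λ = (5 ± √13)/2 ≈ 0.6972, 4.3028; (λ² − 5λ + 5) = 0 ⇒ λ = (5 ± √5)/2 ≈ 1.382, 3.618.
(Check: the roots sum (with multiplicity) to 10, matching trace L = Σdeg = 2·5 = 10.)
Laplacian eigenvalues (increasing order): [0.0, 0.6972, 1.382, 3.618, 4.3028]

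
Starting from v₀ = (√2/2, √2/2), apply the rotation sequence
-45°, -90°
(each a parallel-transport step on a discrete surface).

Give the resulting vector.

Total rotation: (-45°) + (-90°) = -135°. Final vector: (0, -1)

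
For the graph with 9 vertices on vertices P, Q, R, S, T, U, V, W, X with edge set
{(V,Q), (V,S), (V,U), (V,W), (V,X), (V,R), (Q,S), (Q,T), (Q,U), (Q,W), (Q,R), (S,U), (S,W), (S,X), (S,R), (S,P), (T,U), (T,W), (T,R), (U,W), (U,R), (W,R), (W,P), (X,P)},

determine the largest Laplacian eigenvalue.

Degrees: deg(P) = 3, deg(Q) = 6, deg(R) = 6, deg(S) = 7, deg(T) = 4, deg(U) = 6, deg(V) = 6, deg(W) = 7, deg(X) = 3.
L = D − A with rows/columns ordered (P, Q, R, S, T, U, V, W, X):
  [ 3,  0,  0, -1,  0,  0,  0, -1, -1]
  [ 0,  6, -1, -1, -1, -1, -1, -1,  0]
  [ 0, -1,  6, -1, -1, -1, -1, -1,  0]
  [-1, -1, -1,  7,  0, -1, -1, -1, -1]
  [ 0, -1, -1,  0,  4, -1,  0, -1,  0]
  [ 0, -1, -1, -1, -1,  6, -1, -1,  0]
  [ 0, -1, -1, -1,  0, -1,  6, -1, -1]
  [-1, -1, -1, -1, -1, -1, -1,  7,  0]
  [-1,  0,  0, -1,  0,  0, -1,  0,  3]
Characteristic polynomial: det(λI − L) = λ(λ − 2)(λ² − 11λ + 27)(λ² − 13λ + 39)(λ − 7)²(λ − 8).
Roots: λ = 0; (λ − 2) = 0 ⇒ λ = 2; (λ² − 11λ + 27) = 0 ⇒ λ = (11 ± √13)/2 ≈ 3.6972, 7.3028; (λ² − 13λ + 39) = 0 ⇒ λ = (13 ± √13)/2 ≈ 4.6972, 8.3028; (λ − 7) = 0 ⇒ λ = 7 (multiplicity 2); (λ − 8) = 0 ⇒ λ = 8.
(Check: the roots sum (with multiplicity) to 48, matching trace L = Σdeg = 2·24 = 48.)
Laplacian eigenvalues: [0.0, 2.0, 3.6972, 4.6972, 7.0, 7.0, 7.3028, 8.0, 8.3028]. Largest eigenvalue (spectral radius) = 8.3028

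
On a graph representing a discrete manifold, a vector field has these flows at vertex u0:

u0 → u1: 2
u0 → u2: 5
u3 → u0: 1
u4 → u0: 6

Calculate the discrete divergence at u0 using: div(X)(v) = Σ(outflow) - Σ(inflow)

Divergence = sum of outgoing flows = 2 + 5 + (-1) + (-6) = 0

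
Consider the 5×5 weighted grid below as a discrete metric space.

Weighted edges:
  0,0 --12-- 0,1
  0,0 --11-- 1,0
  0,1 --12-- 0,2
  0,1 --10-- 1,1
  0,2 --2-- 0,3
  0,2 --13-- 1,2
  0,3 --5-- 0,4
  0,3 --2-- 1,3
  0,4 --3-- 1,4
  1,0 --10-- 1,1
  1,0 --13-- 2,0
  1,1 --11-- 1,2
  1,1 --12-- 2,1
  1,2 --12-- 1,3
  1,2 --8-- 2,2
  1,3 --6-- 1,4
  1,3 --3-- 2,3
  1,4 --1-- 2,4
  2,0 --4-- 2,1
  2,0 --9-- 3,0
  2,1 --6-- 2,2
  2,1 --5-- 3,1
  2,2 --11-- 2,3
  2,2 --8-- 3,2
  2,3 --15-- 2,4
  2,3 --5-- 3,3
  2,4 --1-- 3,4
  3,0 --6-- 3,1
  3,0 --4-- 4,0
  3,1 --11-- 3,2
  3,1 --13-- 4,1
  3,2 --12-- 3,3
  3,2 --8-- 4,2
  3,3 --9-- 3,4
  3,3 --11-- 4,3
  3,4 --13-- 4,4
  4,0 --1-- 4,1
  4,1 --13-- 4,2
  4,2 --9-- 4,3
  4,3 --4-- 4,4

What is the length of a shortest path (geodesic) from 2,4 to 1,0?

Shortest path: 2,4 → 1,4 → 1,3 → 1,2 → 1,1 → 1,0, total weight = 40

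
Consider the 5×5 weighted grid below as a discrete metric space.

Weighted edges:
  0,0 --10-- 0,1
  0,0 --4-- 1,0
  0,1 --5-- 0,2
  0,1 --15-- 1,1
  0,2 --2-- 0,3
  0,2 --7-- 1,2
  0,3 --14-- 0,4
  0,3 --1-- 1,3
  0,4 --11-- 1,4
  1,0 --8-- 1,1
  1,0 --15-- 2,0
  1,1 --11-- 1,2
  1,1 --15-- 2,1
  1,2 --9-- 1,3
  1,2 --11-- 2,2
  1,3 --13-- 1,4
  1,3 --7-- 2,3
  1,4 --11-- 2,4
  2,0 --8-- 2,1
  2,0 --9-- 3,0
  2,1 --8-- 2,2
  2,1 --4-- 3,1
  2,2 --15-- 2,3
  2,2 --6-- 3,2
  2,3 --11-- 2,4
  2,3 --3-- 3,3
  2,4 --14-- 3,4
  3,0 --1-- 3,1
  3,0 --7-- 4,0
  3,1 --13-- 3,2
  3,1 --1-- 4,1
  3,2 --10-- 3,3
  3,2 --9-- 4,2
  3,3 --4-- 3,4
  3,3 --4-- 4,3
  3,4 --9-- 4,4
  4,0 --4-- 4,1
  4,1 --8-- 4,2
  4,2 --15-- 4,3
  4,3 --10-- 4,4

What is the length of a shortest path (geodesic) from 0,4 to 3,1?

Shortest path: 0,4 → 0,3 → 0,2 → 1,2 → 2,2 → 2,1 → 3,1, total weight = 46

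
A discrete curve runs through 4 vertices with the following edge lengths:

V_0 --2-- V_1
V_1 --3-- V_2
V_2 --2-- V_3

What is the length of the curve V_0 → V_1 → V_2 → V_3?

Arc length = 2 + 3 + 2 = 7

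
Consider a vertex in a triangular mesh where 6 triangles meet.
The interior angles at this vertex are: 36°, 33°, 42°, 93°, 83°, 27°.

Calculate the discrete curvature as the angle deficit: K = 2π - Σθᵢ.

Sum of angles = 314°. K = 360° - 314° = 46° = 23π/90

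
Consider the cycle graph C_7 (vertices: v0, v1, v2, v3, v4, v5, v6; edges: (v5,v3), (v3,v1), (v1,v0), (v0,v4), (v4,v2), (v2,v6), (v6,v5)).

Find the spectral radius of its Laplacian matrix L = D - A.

The cycle graph C_n has Laplacian eigenvalues λ_k = 2 − 2cos(2πk/n), k = 0, 1, …, n−1. Here n = 7:
k=0: 2 − 2cos(0) = 0.0; k=1: 2 − 2cos(2π/7) = 0.753; k=2: 2 − 2cos(4π/7) = 2.445; k=3: 2 − 2cos(6π/7) = 3.8019; k=4: 2 − 2cos(8π/7) = 3.8019; k=5: 2 − 2cos(10π/7) = 2.445; k=6: 2 − 2cos(12π/7) = 0.753.
Laplacian eigenvalues: [0.0, 0.753, 0.753, 2.445, 2.445, 3.8019, 3.8019]. Largest eigenvalue (spectral radius) = 3.8019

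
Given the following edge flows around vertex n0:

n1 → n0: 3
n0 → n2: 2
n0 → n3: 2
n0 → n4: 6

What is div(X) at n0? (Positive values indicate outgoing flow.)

Divergence = sum of outgoing flows = (-3) + 2 + 2 + 6 = 7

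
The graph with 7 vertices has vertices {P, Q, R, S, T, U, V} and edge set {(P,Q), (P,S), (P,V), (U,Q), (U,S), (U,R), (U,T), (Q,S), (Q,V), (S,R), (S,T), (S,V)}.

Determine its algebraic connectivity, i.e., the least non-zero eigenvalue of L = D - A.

Degrees: deg(P) = 3, deg(Q) = 4, deg(R) = 2, deg(S) = 6, deg(T) = 2, deg(U) = 4, deg(V) = 3.
L = D − A with rows/columns ordered (P, Q, R, S, T, U, V):
  [ 3, -1,  0, -1,  0,  0, -1]
  [-1,  4,  0, -1,  0, -1, -1]
  [ 0,  0,  2, -1,  0, -1,  0]
  [-1, -1, -1,  6, -1, -1, -1]
  [ 0,  0,  0, -1,  2, -1,  0]
  [ 0, -1, -1, -1, -1,  4,  0]
  [-1, -1,  0, -1,  0,  0,  3]
Characteristic polynomial: det(λI − L) = λ(λ² − 7λ + 8)(λ − 2)(λ − 4)²(λ − 7).
Roots: λ = 0; (λ² − 7λ + 8) = 0 ⇒ λ = (7 ± √17)/2 ≈ 1.4384, 5.5616; (λ − 2) = 0 ⇒ λ = 2; (λ − 4) = 0 ⇒ λ = 4 (multiplicity 2); (λ − 7) = 0 ⇒ λ = 7.
(Check: the roots sum (with multiplicity) to 24, matching trace L = Σdeg = 2·12 = 24.)
Laplacian eigenvalues: [0.0, 1.4384, 2.0, 4.0, 4.0, 5.5616, 7.0]. Algebraic connectivity (smallest non-zero eigenvalue) = 1.4384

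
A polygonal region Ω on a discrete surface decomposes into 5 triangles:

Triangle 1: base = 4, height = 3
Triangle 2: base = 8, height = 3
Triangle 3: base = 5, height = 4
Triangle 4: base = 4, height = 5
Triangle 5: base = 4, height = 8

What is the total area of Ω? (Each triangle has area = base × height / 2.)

(1/2)×4×3 + (1/2)×8×3 + (1/2)×5×4 + (1/2)×4×5 + (1/2)×4×8 = 54.0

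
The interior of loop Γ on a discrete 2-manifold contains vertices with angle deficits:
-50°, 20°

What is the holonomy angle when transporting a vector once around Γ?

Holonomy = total enclosed curvature = (-50°) + 20° = -30°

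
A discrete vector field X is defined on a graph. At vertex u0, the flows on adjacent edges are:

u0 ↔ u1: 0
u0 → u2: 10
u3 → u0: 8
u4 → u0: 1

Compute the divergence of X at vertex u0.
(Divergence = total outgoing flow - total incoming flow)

Divergence = sum of outgoing flows = 0 + 10 + (-8) + (-1) = 1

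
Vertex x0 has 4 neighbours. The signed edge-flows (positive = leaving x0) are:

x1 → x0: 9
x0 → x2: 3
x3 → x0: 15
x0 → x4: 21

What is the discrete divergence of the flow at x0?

Divergence = sum of outgoing flows = (-9) + 3 + (-15) + 21 = 0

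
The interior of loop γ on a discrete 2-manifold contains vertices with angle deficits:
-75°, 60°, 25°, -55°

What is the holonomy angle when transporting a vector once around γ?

Holonomy = total enclosed curvature = (-75°) + 60° + 25° + (-55°) = -45°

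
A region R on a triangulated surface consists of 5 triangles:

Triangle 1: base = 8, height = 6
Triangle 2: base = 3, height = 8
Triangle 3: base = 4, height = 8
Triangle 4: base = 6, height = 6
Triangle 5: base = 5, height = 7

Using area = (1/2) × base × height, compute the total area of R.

(1/2)×8×6 + (1/2)×3×8 + (1/2)×4×8 + (1/2)×6×6 + (1/2)×5×7 = 87.5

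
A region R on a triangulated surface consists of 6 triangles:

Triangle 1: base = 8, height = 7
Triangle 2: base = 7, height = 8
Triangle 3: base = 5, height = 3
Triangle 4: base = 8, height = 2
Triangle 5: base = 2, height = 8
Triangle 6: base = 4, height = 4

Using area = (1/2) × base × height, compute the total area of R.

(1/2)×8×7 + (1/2)×7×8 + (1/2)×5×3 + (1/2)×8×2 + (1/2)×2×8 + (1/2)×4×4 = 87.5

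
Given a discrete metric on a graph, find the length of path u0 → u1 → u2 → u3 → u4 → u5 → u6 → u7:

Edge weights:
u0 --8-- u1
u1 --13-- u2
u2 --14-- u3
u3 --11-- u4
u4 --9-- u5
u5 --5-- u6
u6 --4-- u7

Arc length = 8 + 13 + 14 + 11 + 9 + 5 + 4 = 64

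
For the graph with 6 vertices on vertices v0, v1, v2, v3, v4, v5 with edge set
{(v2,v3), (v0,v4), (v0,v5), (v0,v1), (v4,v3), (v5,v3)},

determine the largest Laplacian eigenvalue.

Degrees: deg(v0) = 3, deg(v1) = 1, deg(v2) = 1, deg(v3) = 3, deg(v4) = 2, deg(v5) = 2.
L = D − A with rows/columns ordered (v0, v1, v2, v3, v4, v5):
  [ 3, -1,  0,  0, -1, -1]
  [-1,  1,  0,  0,  0,  0]
  [ 0,  0,  1, -1,  0,  0]
  [ 0,  0, -1,  3, -1, -1]
  [-1,  0,  0, -1,  2,  0]
  [-1,  0,  0, -1,  0,  2]
Characteristic polynomial: det(λI − L) = λ(λ² − 4λ + 2)(λ² − 6λ + 6)(λ − 2).
Roots: λ = 0; (λ² − 4λ + 2) = 0 ⇒ λ = 2 ± √2 ≈ 0.5858, 3.4142; (λ² − 6λ + 6) = 0 ⇒ λ = 3 ± √3 ≈ 1.2679, 4.7321; (λ − 2) = 0 ⇒ λ = 2.
(Check: the roots sum (with multiplicity) to 12, matching trace L = Σdeg = 2·6 = 12.)
Laplacian eigenvalues: [0.0, 0.5858, 1.2679, 2.0, 3.4142, 4.7321]. Largest eigenvalue (spectral radius) = 4.7321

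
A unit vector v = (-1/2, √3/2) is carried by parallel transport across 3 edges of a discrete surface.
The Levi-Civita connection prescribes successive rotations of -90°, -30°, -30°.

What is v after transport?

Total rotation: (-90°) + (-30°) + (-30°) = -150°. Final vector: (0.8660, -0.5000)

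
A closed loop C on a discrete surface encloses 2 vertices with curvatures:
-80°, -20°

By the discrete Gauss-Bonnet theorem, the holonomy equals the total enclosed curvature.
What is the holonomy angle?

Holonomy = total enclosed curvature = (-80°) + (-20°) = -100°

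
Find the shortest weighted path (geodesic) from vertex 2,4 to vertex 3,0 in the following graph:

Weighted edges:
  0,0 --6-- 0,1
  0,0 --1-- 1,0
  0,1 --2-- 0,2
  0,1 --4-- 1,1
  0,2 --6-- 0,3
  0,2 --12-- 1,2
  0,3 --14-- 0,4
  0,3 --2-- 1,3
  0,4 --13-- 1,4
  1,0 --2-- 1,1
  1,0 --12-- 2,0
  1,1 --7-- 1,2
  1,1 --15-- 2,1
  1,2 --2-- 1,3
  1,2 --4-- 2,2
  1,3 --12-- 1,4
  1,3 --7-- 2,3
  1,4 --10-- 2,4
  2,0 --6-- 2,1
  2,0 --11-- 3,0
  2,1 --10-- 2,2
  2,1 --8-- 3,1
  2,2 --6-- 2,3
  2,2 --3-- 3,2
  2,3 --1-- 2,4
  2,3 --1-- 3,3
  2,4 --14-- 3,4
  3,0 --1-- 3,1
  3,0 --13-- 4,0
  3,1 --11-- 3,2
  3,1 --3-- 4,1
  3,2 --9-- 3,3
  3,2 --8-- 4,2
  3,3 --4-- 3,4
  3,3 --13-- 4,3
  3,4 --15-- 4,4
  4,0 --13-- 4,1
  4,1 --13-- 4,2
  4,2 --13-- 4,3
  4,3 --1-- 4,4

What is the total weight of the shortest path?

Shortest path: 2,4 → 2,3 → 2,2 → 3,2 → 3,1 → 3,0, total weight = 22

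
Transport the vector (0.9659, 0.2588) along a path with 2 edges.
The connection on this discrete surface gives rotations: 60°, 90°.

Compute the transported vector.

Total rotation: 60° + 90° = 150°. Final vector: (-0.9659, 0.2588)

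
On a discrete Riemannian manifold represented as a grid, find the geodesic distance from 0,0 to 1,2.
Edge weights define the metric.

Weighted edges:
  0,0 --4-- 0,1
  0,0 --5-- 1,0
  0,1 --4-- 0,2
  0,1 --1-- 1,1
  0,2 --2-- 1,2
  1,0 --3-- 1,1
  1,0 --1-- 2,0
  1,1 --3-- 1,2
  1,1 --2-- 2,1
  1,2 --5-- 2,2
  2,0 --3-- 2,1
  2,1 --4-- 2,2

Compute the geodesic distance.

Shortest path: 0,0 → 0,1 → 1,1 → 1,2, total weight = 8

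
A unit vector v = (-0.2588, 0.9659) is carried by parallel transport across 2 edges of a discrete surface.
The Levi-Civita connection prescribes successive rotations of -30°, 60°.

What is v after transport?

Total rotation: (-30°) + 60° = 30°. Final vector: (-0.7071, 0.7071)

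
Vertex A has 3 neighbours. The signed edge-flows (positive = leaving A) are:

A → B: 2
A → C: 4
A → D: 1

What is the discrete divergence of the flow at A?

Divergence = sum of outgoing flows = 2 + 4 + 1 = 7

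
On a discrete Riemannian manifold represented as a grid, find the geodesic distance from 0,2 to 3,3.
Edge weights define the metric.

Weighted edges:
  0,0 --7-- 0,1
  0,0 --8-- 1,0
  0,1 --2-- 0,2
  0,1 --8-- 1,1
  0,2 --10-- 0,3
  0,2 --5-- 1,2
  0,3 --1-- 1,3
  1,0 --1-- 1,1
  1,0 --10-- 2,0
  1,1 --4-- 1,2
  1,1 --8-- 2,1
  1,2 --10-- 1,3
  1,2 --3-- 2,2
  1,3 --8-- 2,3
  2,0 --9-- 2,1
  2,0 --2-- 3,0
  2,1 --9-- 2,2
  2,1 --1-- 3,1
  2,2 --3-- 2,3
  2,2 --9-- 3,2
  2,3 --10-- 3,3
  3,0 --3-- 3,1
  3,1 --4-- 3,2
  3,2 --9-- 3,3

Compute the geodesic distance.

Shortest path: 0,2 → 1,2 → 2,2 → 2,3 → 3,3, total weight = 21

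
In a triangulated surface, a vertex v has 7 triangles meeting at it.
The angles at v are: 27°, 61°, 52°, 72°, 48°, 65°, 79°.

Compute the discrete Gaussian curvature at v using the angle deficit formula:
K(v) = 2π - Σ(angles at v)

Sum of angles = 404°. K = 360° - 404° = -44° = -11π/45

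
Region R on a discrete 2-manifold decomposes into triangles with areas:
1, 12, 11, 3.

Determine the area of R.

1 + 12 + 11 + 3 = 27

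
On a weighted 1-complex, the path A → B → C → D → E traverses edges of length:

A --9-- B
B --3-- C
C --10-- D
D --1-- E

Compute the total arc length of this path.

Arc length = 9 + 3 + 10 + 1 = 23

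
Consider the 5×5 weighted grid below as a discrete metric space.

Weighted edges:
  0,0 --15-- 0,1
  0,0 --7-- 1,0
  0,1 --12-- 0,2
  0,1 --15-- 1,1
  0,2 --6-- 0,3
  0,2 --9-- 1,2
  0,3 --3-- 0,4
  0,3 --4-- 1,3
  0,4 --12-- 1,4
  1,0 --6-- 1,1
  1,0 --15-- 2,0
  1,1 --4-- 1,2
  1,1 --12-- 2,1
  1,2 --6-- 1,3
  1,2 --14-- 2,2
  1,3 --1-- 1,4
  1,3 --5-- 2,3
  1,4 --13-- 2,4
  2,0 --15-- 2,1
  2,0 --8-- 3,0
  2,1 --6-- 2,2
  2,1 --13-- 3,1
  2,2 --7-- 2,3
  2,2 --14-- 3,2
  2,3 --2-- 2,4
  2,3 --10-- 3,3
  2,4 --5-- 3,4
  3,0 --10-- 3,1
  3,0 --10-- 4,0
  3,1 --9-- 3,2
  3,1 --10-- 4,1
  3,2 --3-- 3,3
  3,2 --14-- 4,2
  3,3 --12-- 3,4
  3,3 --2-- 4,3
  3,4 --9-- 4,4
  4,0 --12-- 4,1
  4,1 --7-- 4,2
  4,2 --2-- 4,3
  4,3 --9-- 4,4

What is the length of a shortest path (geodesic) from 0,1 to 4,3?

Shortest path: 0,1 → 0,2 → 0,3 → 1,3 → 2,3 → 3,3 → 4,3, total weight = 39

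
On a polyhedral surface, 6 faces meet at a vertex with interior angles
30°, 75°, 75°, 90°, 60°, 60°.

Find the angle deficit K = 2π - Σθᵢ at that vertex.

Sum of angles = 390°. K = 360° - 390° = -30° = -π/6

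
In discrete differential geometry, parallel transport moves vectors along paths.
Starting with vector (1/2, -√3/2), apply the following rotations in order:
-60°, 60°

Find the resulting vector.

Total rotation: (-60°) + 60° = 0°. Final vector: (0.5000, -0.8660)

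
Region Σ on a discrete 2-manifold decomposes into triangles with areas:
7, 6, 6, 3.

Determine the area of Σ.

7 + 6 + 6 + 3 = 22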